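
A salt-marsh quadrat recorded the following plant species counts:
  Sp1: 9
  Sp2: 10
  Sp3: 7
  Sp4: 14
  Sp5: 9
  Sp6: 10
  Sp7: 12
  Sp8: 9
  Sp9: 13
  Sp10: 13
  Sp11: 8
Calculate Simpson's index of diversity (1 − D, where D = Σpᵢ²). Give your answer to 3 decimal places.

0.905

Total N = 9+10+7+14+9+10+12+9+13+13+8 = 114, so the proportions are 0.07895, 0.08772, 0.0614, 0.12281, 0.07895, 0.08772, 0.10526, 0.07895, 0.11404, 0.11404, 0.07018 (working shown to 5 dp, full precision carried).
D = 0.07895² + 0.08772² + 0.0614² + 0.12281² + 0.07895² + 0.08772² + 0.10526² + 0.07895² + 0.11404² + 0.11404² + 0.07018² = 0.00623 + 0.00769 + 0.00377 + 0.01508 + 0.00623 + 0.00769 + 0.01108 + 0.00623 + 0.01300 + 0.01300 + 0.00492 = 0.09495.
So 1 − D = 0.90505, i.e. 0.905 to 3 decimal places.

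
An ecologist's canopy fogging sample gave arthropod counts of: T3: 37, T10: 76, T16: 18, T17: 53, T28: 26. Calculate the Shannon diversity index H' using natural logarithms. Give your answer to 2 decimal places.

Total N = 37+76+18+53+26 = 210, so the proportions are 0.1762, 0.3619, 0.0857, 0.2524, 0.1238 (working shown to 4 dp, full precision carried).
Each pᵢ ln pᵢ term: 0.1762×(-1.7362)=-0.3059, 0.3619×(-1.0164)=-0.3678, 0.0857×(-2.4567)=-0.2106, 0.2524×(-1.3768)=-0.3475, 0.1238×(-2.0890)=-0.2586.
Sum = -1.4904, so H' = 1.49.

1.49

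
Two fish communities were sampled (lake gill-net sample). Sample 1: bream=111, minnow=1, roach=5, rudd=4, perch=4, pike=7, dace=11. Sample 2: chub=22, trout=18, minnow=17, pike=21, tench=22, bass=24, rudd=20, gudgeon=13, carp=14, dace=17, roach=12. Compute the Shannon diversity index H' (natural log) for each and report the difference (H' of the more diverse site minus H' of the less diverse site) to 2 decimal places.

Sample 1: N=143, proportions 0.776224, 0.006993, 0.034965, 0.027972, 0.027972, 0.048951, 0.076923, giving H' = 0.893659 (working shown to 6 dp, full precision carried).
Sample 2: N=200, proportions 0.11, 0.09, 0.085, 0.105, 0.11, 0.12, 0.1, 0.065, 0.07, 0.085, 0.06, giving H' = 2.375344.
Difference = |0.893659 − 2.375344| = 1.481685, i.e. 1.48 to 2 decimal places.

1.48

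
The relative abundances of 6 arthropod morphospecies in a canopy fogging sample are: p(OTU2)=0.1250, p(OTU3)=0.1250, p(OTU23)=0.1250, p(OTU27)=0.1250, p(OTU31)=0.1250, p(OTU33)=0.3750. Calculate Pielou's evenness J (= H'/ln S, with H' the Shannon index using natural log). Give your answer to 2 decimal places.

0.93

H' = −Σ pᵢ ln pᵢ = −((-0.2599) + (-0.2599) + (-0.2599) + (-0.2599) + (-0.2599) + (-0.3678)) = 1.6675 (working shown to 4 dp, full precision carried).
With S = 6 species, ln S = 1.7918, so J = 1.6675/1.7918 = 0.9306, i.e. 0.93 to 2 decimal places.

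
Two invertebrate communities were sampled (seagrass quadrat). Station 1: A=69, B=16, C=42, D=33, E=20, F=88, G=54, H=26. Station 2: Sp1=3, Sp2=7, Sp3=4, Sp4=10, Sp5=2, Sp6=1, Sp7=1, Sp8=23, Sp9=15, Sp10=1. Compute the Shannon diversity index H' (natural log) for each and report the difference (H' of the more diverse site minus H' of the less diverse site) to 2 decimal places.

Station 1: N=348, proportions 0.19828, 0.04598, 0.12069, 0.09483, 0.05747, 0.25287, 0.15517, 0.07471, giving H' = 1.93577 (working shown to 5 dp, full precision carried).
Station 2: N=67, proportions 0.04478, 0.10448, 0.0597, 0.14925, 0.02985, 0.01493, 0.01493, 0.34328, 0.22388, 0.01493, giving H' = 1.82243.
Difference = |1.93577 − 1.82243| = 0.11334, i.e. 0.11 to 2 decimal places.

0.11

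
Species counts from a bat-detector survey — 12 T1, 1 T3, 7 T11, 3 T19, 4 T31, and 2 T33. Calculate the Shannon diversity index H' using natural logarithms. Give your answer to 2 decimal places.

1.52

Total N = 12+1+7+3+4+2 = 29, so the proportions are 0.4138, 0.0345, 0.2414, 0.1034, 0.1379, 0.069 (working shown to 4 dp, full precision carried).
Each pᵢ ln pᵢ term: 0.4138×(-0.8824)=-0.3651, 0.0345×(-3.3673)=-0.1161, 0.2414×(-1.4214)=-0.3431, 0.1034×(-2.2687)=-0.2347, 0.1379×(-1.9810)=-0.2732, 0.069×(-2.6741)=-0.1844.
Sum = -1.5167, so H' = 1.52.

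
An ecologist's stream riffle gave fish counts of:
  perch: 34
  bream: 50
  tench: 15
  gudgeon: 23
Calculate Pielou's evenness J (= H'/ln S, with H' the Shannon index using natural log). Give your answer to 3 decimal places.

0.933

Total N = 34+50+15+23 = 122, so the proportions are 0.27869, 0.40984, 0.12295, 0.18852 (working shown to 5 dp, full precision carried).
H' = −Σ pᵢ ln pᵢ = −((-0.35607) + (-0.36557) + (-0.25770) + (-0.31456)) = 1.29390.
With S = 4 species, ln S = 1.38629, so J = 1.29390/1.38629 = 0.93335, i.e. 0.933 to 3 decimal places.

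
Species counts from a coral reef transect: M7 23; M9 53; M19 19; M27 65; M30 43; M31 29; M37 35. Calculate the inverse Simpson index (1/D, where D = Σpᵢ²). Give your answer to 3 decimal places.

Total N = 23+53+19+65+43+29+35 = 267, so the proportions are 0.0861423, 0.1985019, 0.071161, 0.2434457, 0.1610487, 0.1086142, 0.1310861 (working shown to 7 dp, full precision carried).
D = 0.0861423² + 0.1985019² + 0.071161² + 0.2434457² + 0.1610487² + 0.1086142² + 0.1310861² = 0.0074205 + 0.0394030 + 0.0050639 + 0.0592658 + 0.0259367 + 0.0117971 + 0.0171836 = 0.1660705.
So 1/D = 6.02154, i.e. 6.022 to 3 decimal places.

6.022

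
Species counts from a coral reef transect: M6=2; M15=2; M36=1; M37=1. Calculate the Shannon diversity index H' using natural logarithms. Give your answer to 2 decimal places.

Total N = 2+2+1+1 = 6, so the proportions are 0.3333, 0.3333, 0.1667, 0.1667 (working shown to 4 dp, full precision carried).
Each pᵢ ln pᵢ term: 0.3333×(-1.0986)=-0.3662, 0.3333×(-1.0986)=-0.3662, 0.1667×(-1.7918)=-0.2986, 0.1667×(-1.7918)=-0.2986.
Sum = -1.3297, so H' = 1.33.

1.33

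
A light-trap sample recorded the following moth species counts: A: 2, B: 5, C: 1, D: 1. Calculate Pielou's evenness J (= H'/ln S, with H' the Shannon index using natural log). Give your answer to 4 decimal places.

0.8289

Total N = 2+5+1+1 = 9, so the proportions are 0.222222, 0.555556, 0.111111, 0.111111 (working shown to 6 dp, full precision carried).
H' = −Σ pᵢ ln pᵢ = −((-0.334239) + (-0.326548) + (-0.244136) + (-0.244136)) = 1.149060.
With S = 4 species, ln S = 1.386294, so J = 1.149060/1.386294 = 0.828871, i.e. 0.8289 to 4 decimal places.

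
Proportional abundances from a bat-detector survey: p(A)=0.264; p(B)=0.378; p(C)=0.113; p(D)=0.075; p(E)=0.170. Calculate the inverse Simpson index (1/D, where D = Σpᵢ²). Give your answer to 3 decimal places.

3.848

D = 0.264² + 0.378² + 0.113² + 0.075² + 0.17² = 0.0696960 + 0.1428840 + 0.0127690 + 0.0056250 + 0.0289000 = 0.2598740 (working shown to 7 dp, full precision carried).
So 1/D = 3.84802, i.e. 3.848 to 3 decimal places.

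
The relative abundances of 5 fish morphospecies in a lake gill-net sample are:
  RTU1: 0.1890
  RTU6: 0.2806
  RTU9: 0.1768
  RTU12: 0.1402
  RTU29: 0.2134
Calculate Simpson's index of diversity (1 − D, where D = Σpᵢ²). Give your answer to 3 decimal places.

0.789

D = 0.189² + 0.2806² + 0.1768² + 0.1402² + 0.2134² = 0.03572 + 0.07874 + 0.03126 + 0.01966 + 0.04554 = 0.21091 (working shown to 5 dp, full precision carried).
So 1 − D = 0.78909, i.e. 0.789 to 3 decimal places.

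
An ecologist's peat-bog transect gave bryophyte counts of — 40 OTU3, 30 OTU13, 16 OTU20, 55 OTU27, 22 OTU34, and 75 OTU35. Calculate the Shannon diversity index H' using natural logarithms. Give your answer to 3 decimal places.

1.665

Total N = 40+30+16+55+22+75 = 238, so the proportions are 0.16807, 0.12605, 0.06723, 0.23109, 0.09244, 0.31513 (working shown to 5 dp, full precision carried).
Each pᵢ ln pᵢ term: 0.16807×(-1.78339)=-0.29973, 0.12605×(-2.07107)=-0.26106, 0.06723×(-2.69968)=-0.18149, 0.23109×(-1.46494)=-0.33854, 0.09244×(-2.38123)=-0.22011, 0.31513×(-1.15478)=-0.36390.
Sum = -1.66483, so H' = 1.665.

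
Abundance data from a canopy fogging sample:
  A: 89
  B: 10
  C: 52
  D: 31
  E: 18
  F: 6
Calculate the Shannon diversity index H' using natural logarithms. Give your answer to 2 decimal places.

1.46

Total N = 89+10+52+31+18+6 = 206, so the proportions are 0.432, 0.0485, 0.2524, 0.1505, 0.0874, 0.0291 (working shown to 4 dp, full precision carried).
Each pᵢ ln pᵢ term: 0.432×(-0.8392)=-0.3626, 0.0485×(-3.0253)=-0.1469, 0.2524×(-1.3766)=-0.3475, 0.1505×(-1.8939)=-0.2850, 0.0874×(-2.4375)=-0.2130, 0.0291×(-3.5361)=-0.1030.
Sum = -1.4579, so H' = 1.46.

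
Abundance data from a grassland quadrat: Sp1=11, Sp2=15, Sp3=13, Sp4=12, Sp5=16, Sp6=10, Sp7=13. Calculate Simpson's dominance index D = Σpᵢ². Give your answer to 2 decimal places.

Total N = 11+15+13+12+16+10+13 = 90, so the proportions are 0.1222, 0.1667, 0.1444, 0.1333, 0.1778, 0.1111, 0.1444 (working shown to 4 dp, full precision carried).
D = 0.1222² + 0.1667² + 0.1444² + 0.1333² + 0.1778² + 0.1111² + 0.1444² = 0.0149 + 0.0278 + 0.0209 + 0.0178 + 0.0316 + 0.0123 + 0.0209 = 0.1462.
To 2 decimal places, D = 0.15.

0.15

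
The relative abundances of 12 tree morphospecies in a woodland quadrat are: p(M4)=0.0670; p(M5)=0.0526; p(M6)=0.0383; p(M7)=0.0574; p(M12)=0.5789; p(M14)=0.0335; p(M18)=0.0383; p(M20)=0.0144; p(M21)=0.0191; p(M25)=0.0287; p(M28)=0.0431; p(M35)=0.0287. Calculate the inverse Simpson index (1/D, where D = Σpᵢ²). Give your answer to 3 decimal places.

2.826

D = 0.067² + 0.0526² + 0.0383² + 0.0574² + 0.5789² + 0.0335² + 0.0383² + 0.0144² + 0.0191² + 0.0287² + 0.0431² + 0.0287² = 0.004489 + 0.002767 + 0.001467 + 0.003295 + 0.335125 + 0.001122 + 0.001467 + 0.000207 + 0.000365 + 0.000824 + 0.001858 + 0.000824 = 0.353809 (working shown to 6 dp, full precision carried).
So 1/D = 2.82638, i.e. 2.826 to 3 decimal places.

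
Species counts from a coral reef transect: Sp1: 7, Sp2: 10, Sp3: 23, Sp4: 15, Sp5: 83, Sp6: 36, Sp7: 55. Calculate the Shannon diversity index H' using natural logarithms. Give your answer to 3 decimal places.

1.654

Total N = 7+10+23+15+83+36+55 = 229, so the proportions are 0.03057, 0.04367, 0.10044, 0.0655, 0.36245, 0.15721, 0.24017 (working shown to 5 dp, full precision carried).
Each pᵢ ln pᵢ term: 0.03057×(-3.48781)=-0.10661, 0.04367×(-3.13114)=-0.13673, 0.10044×(-2.29823)=-0.23083, 0.0655×(-2.72567)=-0.17854, 0.36245×(-1.01488)=-0.36784, 0.15721×(-1.85020)=-0.29086, 0.24017×(-1.42639)=-0.34258.
Sum = -1.65399, so H' = 1.654.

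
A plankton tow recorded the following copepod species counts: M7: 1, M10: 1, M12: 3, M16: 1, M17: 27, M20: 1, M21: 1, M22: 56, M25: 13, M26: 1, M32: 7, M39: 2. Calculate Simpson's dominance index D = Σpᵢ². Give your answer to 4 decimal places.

Total N = 1+1+3+1+27+1+1+56+13+1+7+2 = 114, so the proportions are 0.008772, 0.008772, 0.026316, 0.008772, 0.236842, 0.008772, 0.008772, 0.491228, 0.114035, 0.008772, 0.061404, 0.017544 (working shown to 6 dp, full precision carried).
D = 0.008772² + 0.008772² + 0.026316² + 0.008772² + 0.236842² + 0.008772² + 0.008772² + 0.491228² + 0.114035² + 0.008772² + 0.061404² + 0.017544² = 0.000077 + 0.000077 + 0.000693 + 0.000077 + 0.056094 + 0.000077 + 0.000077 + 0.241305 + 0.013004 + 0.000077 + 0.003770 + 0.000308 = 0.315636.
To 4 decimal places, D = 0.3156.

0.3156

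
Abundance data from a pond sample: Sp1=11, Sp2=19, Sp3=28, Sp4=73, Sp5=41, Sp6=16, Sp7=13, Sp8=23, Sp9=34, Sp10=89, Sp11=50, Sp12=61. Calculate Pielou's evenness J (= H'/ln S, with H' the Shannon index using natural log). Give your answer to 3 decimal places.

0.922

Total N = 11+19+28+73+41+16+13+23+34+89+50+61 = 458, so the proportions are 0.02402, 0.04148, 0.06114, 0.15939, 0.08952, 0.03493, 0.02838, 0.05022, 0.07424, 0.19432, 0.10917, 0.13319 (working shown to 5 dp, full precision carried).
H' = −Σ pᵢ ln pᵢ = −((-0.08956) + (-0.13202) + (-0.17085) + (-0.29270) + (-0.21604) + (-0.11718) + (-0.10110) + (-0.15022) + (-0.19305) + (-0.31835) + (-0.24180) + (-0.26851)) = 2.29138.
With S = 12 species, ln S = 2.48491, so J = 2.29138/2.48491 = 0.92212, i.e. 0.922 to 3 decimal places.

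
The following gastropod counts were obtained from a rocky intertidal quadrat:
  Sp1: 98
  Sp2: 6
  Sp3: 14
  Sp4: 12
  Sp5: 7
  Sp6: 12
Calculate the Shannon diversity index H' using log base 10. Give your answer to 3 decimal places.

Total N = 98+6+14+12+7+12 = 149, so the proportions are 0.65772, 0.04027, 0.09396, 0.08054, 0.04698, 0.08054 (working shown to 5 dp, full precision carried).
Each pᵢ log₁₀ pᵢ term: 0.65772×(-0.18196)=-0.11968, 0.04027×(-1.39504)=-0.05618, 0.09396×(-1.02706)=-0.09650, 0.08054×(-1.09401)=-0.08811, 0.04698×(-1.32809)=-0.06239, 0.08054×(-1.09401)=-0.08811.
Sum = -0.51097, so H' = 0.511.

0.511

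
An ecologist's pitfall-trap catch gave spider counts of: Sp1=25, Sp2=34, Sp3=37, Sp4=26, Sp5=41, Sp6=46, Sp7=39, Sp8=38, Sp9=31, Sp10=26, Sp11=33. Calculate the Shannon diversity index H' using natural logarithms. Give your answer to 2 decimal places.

Total N = 25+34+37+26+41+46+39+38+31+26+33 = 376, so the proportions are 0.0665, 0.0904, 0.0984, 0.0691, 0.109, 0.1223, 0.1037, 0.1011, 0.0824, 0.0691, 0.0878 (working shown to 4 dp, full precision carried).
Each pᵢ ln pᵢ term: 0.0665×(-2.7107)=-0.1802, 0.0904×(-2.4032)=-0.2173, 0.0984×(-2.3187)=-0.2282, 0.0691×(-2.6715)=-0.1847, 0.109×(-2.2160)=-0.2416, 0.1223×(-2.1009)=-0.2570, 0.1037×(-2.2660)=-0.2350, 0.1011×(-2.2920)=-0.2316, 0.0824×(-2.4956)=-0.2058, 0.0691×(-2.6715)=-0.1847, 0.0878×(-2.4331)=-0.2135.
Sum = -2.3798, so H' = 2.38.

2.38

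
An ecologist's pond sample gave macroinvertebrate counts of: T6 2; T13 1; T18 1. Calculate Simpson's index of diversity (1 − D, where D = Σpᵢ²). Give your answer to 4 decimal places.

Total N = 2+1+1 = 4, so the proportions are 0.5, 0.25, 0.25 (working shown to 6 dp, full precision carried).
D = 0.5² + 0.25² + 0.25² = 0.250000 + 0.062500 + 0.062500 = 0.375000.
So 1 − D = 0.625000, i.e. 0.6250 to 4 decimal places.

0.6250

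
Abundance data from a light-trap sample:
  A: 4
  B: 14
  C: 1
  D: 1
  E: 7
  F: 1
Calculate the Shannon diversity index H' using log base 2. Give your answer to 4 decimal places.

Total N = 4+14+1+1+7+1 = 28, so the proportions are 0.142857, 0.5, 0.035714, 0.035714, 0.25, 0.035714 (working shown to 6 dp, full precision carried).
Each pᵢ log₂ pᵢ term: 0.142857×(-2.807355)=-0.401051, 0.5×(-1.000000)=-0.500000, 0.035714×(-4.807355)=-0.171691, 0.035714×(-4.807355)=-0.171691, 0.25×(-2.000000)=-0.500000, 0.035714×(-4.807355)=-0.171691.
Sum = -1.916124, so H' = 1.9161.

1.9161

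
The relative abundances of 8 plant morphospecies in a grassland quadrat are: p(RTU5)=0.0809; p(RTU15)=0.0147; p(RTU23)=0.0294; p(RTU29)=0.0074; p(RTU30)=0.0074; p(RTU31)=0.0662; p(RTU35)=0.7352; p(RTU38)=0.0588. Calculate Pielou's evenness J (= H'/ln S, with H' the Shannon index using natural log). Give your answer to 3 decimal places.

H' = −Σ pᵢ ln pᵢ = −((-0.20343) + (-0.06203) + (-0.10369) + (-0.03631) + (-0.03631) + (-0.17974) + (-0.22616) + (-0.16662)) = 1.01427 (working shown to 5 dp, full precision carried).
With S = 8 species, ln S = 2.07944, so J = 1.01427/2.07944 = 0.48776, i.e. 0.488 to 3 decimal places.

0.488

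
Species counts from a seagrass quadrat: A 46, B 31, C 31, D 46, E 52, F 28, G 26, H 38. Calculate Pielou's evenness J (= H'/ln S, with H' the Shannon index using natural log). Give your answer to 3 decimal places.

Total N = 46+31+31+46+52+28+26+38 = 298, so the proportions are 0.15436, 0.10403, 0.10403, 0.15436, 0.1745, 0.09396, 0.08725, 0.12752 (working shown to 5 dp, full precision carried).
H' = −Σ pᵢ ln pᵢ = −((-0.28842) + (-0.23542) + (-0.23542) + (-0.28842) + (-0.30464) + (-0.22220) + (-0.21280) + (-0.26262)) = 2.04995.
With S = 8 species, ln S = 2.07944, so J = 2.04995/2.07944 = 0.98582, i.e. 0.986 to 3 decimal places.

0.986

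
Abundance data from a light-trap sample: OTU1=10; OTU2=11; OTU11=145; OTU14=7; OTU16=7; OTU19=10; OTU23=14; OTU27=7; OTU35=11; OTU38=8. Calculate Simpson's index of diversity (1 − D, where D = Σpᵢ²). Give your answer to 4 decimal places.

Total N = 10+11+145+7+7+10+14+7+11+8 = 230, so the proportions are 0.043478, 0.047826, 0.630435, 0.030435, 0.030435, 0.043478, 0.06087, 0.030435, 0.047826, 0.034783 (working shown to 6 dp, full precision carried).
D = 0.043478² + 0.047826² + 0.630435² + 0.030435² + 0.030435² + 0.043478² + 0.06087² + 0.030435² + 0.047826² + 0.034783² = 0.001890 + 0.002287 + 0.397448 + 0.000926 + 0.000926 + 0.001890 + 0.003705 + 0.000926 + 0.002287 + 0.001210 = 0.413497.
So 1 − D = 0.586503, i.e. 0.5865 to 4 decimal places.

0.5865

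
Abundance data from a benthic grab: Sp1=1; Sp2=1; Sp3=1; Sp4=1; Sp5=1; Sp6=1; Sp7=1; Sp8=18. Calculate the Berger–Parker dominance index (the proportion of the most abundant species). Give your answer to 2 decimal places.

Total N = 1+1+1+1+1+1+1+18 = 25, so the proportions are 0.04, 0.04, 0.04, 0.04, 0.04, 0.04, 0.04, 0.72 (working shown to 4 dp, full precision carried).
The largest proportion is 0.72, i.e. d = 0.72 to 2 decimal places.

0.72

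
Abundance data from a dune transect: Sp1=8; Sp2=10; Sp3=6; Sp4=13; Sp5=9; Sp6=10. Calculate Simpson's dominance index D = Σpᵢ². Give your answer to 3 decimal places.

Total N = 8+10+6+13+9+10 = 56, so the proportions are 0.14286, 0.17857, 0.10714, 0.23214, 0.16071, 0.17857 (working shown to 5 dp, full precision carried).
D = 0.14286² + 0.17857² + 0.10714² + 0.23214² + 0.16071² + 0.17857² = 0.02041 + 0.03189 + 0.01148 + 0.05389 + 0.02583 + 0.03189 = 0.17538.
To 3 decimal places, D = 0.175.

0.175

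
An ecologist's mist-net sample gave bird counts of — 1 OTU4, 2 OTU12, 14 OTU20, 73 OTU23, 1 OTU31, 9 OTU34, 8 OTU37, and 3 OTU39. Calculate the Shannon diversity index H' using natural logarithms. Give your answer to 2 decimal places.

1.18

Total N = 1+2+14+73+1+9+8+3 = 111, so the proportions are 0.009, 0.018, 0.1261, 0.6577, 0.009, 0.0811, 0.0721, 0.027 (working shown to 4 dp, full precision carried).
Each pᵢ ln pᵢ term: 0.009×(-4.7095)=-0.0424, 0.018×(-4.0164)=-0.0724, 0.1261×(-2.0705)=-0.2611, 0.6577×(-0.4191)=-0.2756, 0.009×(-4.7095)=-0.0424, 0.0811×(-2.5123)=-0.2037, 0.0721×(-2.6301)=-0.1896, 0.027×(-3.6109)=-0.0976.
Sum = -1.1848, so H' = 1.18.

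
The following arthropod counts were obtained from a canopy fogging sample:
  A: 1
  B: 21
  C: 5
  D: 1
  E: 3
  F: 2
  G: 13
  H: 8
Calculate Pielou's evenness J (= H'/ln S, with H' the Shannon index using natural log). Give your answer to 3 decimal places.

0.790

Total N = 1+21+5+1+3+2+13+8 = 54, so the proportions are 0.01852, 0.38889, 0.09259, 0.01852, 0.05556, 0.03704, 0.24074, 0.14815 (working shown to 5 dp, full precision carried).
H' = −Σ pᵢ ln pᵢ = −((-0.07387) + (-0.36729) + (-0.22033) + (-0.07387) + (-0.16058) + (-0.12207) + (-0.34282) + (-0.28290)) = 1.64372.
With S = 8 species, ln S = 2.07944, so J = 1.64372/2.07944 = 0.79046, i.e. 0.790 to 3 decimal places.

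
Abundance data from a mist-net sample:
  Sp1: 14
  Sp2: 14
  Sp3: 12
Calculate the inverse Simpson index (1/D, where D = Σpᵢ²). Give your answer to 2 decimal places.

2.99

Total N = 14+14+12 = 40, so the proportions are 0.35, 0.35, 0.3 (working shown to 5 dp, full precision carried).
D = 0.35² + 0.35² + 0.3² = 0.12250 + 0.12250 + 0.09000 = 0.33500.
So 1/D = 2.9851, i.e. 2.99 to 2 decimal places.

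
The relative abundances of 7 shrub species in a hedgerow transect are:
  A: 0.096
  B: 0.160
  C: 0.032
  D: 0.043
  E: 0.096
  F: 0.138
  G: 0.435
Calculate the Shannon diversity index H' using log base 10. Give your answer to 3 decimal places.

0.705

Each pᵢ log₁₀ pᵢ term (working shown to 5 dp, full precision carried): 0.096×(-1.01773)=-0.09770, 0.16×(-0.79588)=-0.12734, 0.032×(-1.49485)=-0.04784, 0.043×(-1.36653)=-0.05876, 0.096×(-1.01773)=-0.09770, 0.138×(-0.86012)=-0.11870, 0.435×(-0.36151)=-0.15726.
Sum = -0.70529, so H' = 0.705.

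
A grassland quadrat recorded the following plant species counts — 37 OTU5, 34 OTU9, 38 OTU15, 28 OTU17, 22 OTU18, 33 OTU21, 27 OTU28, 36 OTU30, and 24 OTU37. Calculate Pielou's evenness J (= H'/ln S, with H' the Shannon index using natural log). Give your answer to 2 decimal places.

0.99

Total N = 37+34+38+28+22+33+27+36+24 = 279, so the proportions are 0.1326, 0.1219, 0.1362, 0.1004, 0.0789, 0.1183, 0.0968, 0.129, 0.086 (working shown to 4 dp, full precision carried).
H' = −Σ pᵢ ln pᵢ = −((-0.2679) + (-0.2565) + (-0.2715) + (-0.2307) + (-0.2003) + (-0.2525) + (-0.2260) + (-0.2642) + (-0.2110)) = 2.1807.
With S = 9 species, ln S = 2.1972, so J = 2.1807/2.1972 = 0.9925, i.e. 0.99 to 2 decimal places.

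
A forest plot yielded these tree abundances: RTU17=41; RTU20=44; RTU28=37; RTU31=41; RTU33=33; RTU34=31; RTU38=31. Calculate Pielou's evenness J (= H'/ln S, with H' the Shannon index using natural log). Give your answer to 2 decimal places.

1.00

Total N = 41+44+37+41+33+31+31 = 258, so the proportions are 0.1589, 0.1705, 0.1434, 0.1589, 0.1279, 0.1202, 0.1202 (working shown to 4 dp, full precision carried).
H' = −Σ pᵢ ln pᵢ = −((-0.2923) + (-0.3017) + (-0.2785) + (-0.2923) + (-0.2630) + (-0.2546) + (-0.2546)) = 1.9370.
With S = 7 species, ln S = 1.9459, so J = 1.9370/1.9459 = 0.9954, i.e. 1.00 to 2 decimal places.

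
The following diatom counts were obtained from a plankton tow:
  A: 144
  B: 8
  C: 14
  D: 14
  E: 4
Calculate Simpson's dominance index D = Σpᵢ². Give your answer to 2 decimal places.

Total N = 144+8+14+14+4 = 184, so the proportions are 0.7826, 0.0435, 0.0761, 0.0761, 0.0217 (working shown to 4 dp, full precision carried).
D = 0.7826² + 0.0435² + 0.0761² + 0.0761² + 0.0217² = 0.6125 + 0.0019 + 0.0058 + 0.0058 + 0.0005 = 0.6264.
To 2 decimal places, D = 0.63.

0.63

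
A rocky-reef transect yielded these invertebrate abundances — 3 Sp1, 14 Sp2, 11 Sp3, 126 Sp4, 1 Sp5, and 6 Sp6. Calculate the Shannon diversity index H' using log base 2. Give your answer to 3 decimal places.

1.177

Total N = 3+14+11+126+1+6 = 161, so the proportions are 0.01863, 0.08696, 0.06832, 0.78261, 0.00621, 0.03727 (working shown to 5 dp, full precision carried).
Each pᵢ log₂ pᵢ term: 0.01863×(-5.74595)=-0.10707, 0.08696×(-3.52356)=-0.30640, 0.06832×(-3.87149)=-0.26451, 0.78261×(-0.35364)=-0.27676, 0.00621×(-7.33092)=-0.04553, 0.03727×(-4.74595)=-0.17687.
Sum = -1.17714, so H' = 1.177.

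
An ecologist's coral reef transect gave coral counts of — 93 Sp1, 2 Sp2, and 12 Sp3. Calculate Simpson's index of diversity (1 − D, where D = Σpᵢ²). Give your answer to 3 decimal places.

Total N = 93+2+12 = 107, so the proportions are 0.86916, 0.01869, 0.11215 (working shown to 5 dp, full precision carried).
D = 0.86916² + 0.01869² + 0.11215² = 0.75544 + 0.00035 + 0.01258 = 0.76836.
So 1 − D = 0.23164, i.e. 0.232 to 3 decimal places.

0.232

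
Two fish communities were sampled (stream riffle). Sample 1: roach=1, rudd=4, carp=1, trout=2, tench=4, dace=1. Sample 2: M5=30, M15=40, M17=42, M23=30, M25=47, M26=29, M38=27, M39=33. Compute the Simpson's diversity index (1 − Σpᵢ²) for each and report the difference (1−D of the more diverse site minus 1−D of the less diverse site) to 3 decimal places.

0.101

Sample 1: N=13, proportions 0.07692, 0.30769, 0.07692, 0.15385, 0.30769, 0.07692, giving 1−D = 0.76923 (working shown to 5 dp, full precision carried).
Sample 2: N=278, proportions 0.10791, 0.14388, 0.15108, 0.10791, 0.16906, 0.10432, 0.09712, 0.11871, giving 1−D = 0.87019.
Difference = |0.76923 − 0.87019| = 0.10096, i.e. 0.101 to 3 decimal places.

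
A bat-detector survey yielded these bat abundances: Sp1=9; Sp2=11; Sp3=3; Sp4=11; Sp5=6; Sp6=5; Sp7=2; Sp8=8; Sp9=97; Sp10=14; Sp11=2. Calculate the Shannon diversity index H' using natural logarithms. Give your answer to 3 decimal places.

1.584

Total N = 9+11+3+11+6+5+2+8+97+14+2 = 168, so the proportions are 0.05357, 0.06548, 0.01786, 0.06548, 0.03571, 0.02976, 0.0119, 0.04762, 0.57738, 0.08333, 0.0119 (working shown to 5 dp, full precision carried).
Each pᵢ ln pᵢ term: 0.05357×(-2.92674)=-0.15679, 0.06548×(-2.72607)=-0.17849, 0.01786×(-4.02535)=-0.07188, 0.06548×(-2.72607)=-0.17849, 0.03571×(-3.33220)=-0.11901, 0.02976×(-3.51453)=-0.10460, 0.0119×(-4.43082)=-0.05275, 0.04762×(-3.04452)=-0.14498, 0.57738×(-0.54925)=-0.31713, 0.08333×(-2.48491)=-0.20708, 0.0119×(-4.43082)=-0.05275.
Sum = -1.58394, so H' = 1.584.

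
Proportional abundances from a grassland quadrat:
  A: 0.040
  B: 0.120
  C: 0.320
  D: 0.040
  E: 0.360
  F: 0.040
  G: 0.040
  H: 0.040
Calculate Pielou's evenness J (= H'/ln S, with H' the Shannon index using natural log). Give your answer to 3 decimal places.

H' = −Σ pᵢ ln pᵢ = −((-0.12876) + (-0.25443) + (-0.36462) + (-0.12876) + (-0.36779) + (-0.12876) + (-0.12876) + (-0.12876)) = 1.63062 (working shown to 5 dp, full precision carried).
With S = 8 species, ln S = 2.07944, so J = 1.63062/2.07944 = 0.78416, i.e. 0.784 to 3 decimal places.

0.784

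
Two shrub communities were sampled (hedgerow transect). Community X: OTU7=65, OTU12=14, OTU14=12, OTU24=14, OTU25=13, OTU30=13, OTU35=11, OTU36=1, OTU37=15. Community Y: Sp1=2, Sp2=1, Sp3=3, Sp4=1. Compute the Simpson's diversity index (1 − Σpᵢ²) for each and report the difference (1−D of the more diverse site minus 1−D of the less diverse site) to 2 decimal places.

Community X: N=158, proportions 0.41139, 0.08861, 0.07595, 0.08861, 0.08228, 0.08228, 0.06962, 0.00633, 0.09494, giving 1−D = 0.78185 (working shown to 5 dp, full precision carried).
Community Y: N=7, proportions 0.28571, 0.14286, 0.42857, 0.14286, giving 1−D = 0.69388.
Difference = |0.78185 − 0.69388| = 0.08797, i.e. 0.09 to 2 decimal places.

0.09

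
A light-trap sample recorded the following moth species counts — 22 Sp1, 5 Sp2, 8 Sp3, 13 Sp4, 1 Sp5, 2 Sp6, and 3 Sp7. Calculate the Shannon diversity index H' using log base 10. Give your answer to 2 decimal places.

0.68

Total N = 22+5+8+13+1+2+3 = 54, so the proportions are 0.4074, 0.0926, 0.1481, 0.2407, 0.0185, 0.037, 0.0556 (working shown to 4 dp, full precision carried).
Each pᵢ log₁₀ pᵢ term: 0.4074×(-0.3900)=-0.1589, 0.0926×(-1.0334)=-0.0957, 0.1481×(-0.8293)=-0.1229, 0.2407×(-0.6185)=-0.1489, 0.0185×(-1.7324)=-0.0321, 0.037×(-1.4314)=-0.0530, 0.0556×(-1.2553)=-0.0697.
Sum = -0.6811, so H' = 0.68.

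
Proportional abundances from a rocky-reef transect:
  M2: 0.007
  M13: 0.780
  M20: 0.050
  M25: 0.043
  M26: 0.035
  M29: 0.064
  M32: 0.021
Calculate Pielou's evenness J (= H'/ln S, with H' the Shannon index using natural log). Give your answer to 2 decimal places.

H' = −Σ pᵢ ln pᵢ = −((-0.0347) + (-0.1938) + (-0.1498) + (-0.1353) + (-0.1173) + (-0.1759) + (-0.0811)) = 0.8880 (working shown to 4 dp, full precision carried).
With S = 7 species, ln S = 1.9459, so J = 0.8880/1.9459 = 0.4563, i.e. 0.46 to 2 decimal places.

0.46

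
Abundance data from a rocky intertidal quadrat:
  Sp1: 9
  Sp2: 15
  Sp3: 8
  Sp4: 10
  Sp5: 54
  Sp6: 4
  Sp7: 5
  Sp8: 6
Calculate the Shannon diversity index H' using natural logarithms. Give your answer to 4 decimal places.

1.6482

Total N = 9+15+8+10+54+4+5+6 = 111, so the proportions are 0.081081, 0.135135, 0.072072, 0.09009, 0.486486, 0.036036, 0.045045, 0.054054 (working shown to 6 dp, full precision carried).
Each pᵢ ln pᵢ term: 0.081081×(-2.512306)=-0.203700, 0.135135×(-2.001480)=-0.270470, 0.072072×(-2.630089)=-0.189556, 0.09009×(-2.406945)=-0.216842, 0.486486×(-0.720546)=-0.350536, 0.036036×(-3.323236)=-0.119756, 0.045045×(-3.100092)=-0.139644, 0.054054×(-2.917771)=-0.157717.
Sum = -1.648222, so H' = 1.6482.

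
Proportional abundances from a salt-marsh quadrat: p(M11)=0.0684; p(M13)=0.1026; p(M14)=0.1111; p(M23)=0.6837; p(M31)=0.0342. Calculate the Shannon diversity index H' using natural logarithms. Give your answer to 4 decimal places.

1.0366

Each pᵢ ln pᵢ term (working shown to 6 dp, full precision carried): 0.0684×(-2.682382)=-0.183475, 0.1026×(-2.276917)=-0.233612, 0.1111×(-2.197325)=-0.244123, 0.6837×(-0.380236)=-0.259967, 0.0342×(-3.375530)=-0.115443.
Sum = -1.036620, so H' = 1.0366.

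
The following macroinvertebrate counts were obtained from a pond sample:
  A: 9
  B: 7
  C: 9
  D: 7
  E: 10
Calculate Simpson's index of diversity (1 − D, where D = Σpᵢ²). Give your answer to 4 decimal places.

0.7959

Total N = 9+7+9+7+10 = 42, so the proportions are 0.214286, 0.166667, 0.214286, 0.166667, 0.238095 (working shown to 6 dp, full precision carried).
D = 0.214286² + 0.166667² + 0.214286² + 0.166667² + 0.238095² = 0.045918 + 0.027778 + 0.045918 + 0.027778 + 0.056689 = 0.204082.
So 1 − D = 0.795918, i.e. 0.7959 to 4 decimal places.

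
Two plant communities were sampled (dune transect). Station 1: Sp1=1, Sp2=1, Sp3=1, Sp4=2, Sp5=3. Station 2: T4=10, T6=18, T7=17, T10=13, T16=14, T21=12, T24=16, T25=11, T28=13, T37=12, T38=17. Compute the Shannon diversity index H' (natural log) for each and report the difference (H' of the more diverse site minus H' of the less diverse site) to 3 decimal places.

Station 1: N=8, proportions 0.125, 0.125, 0.125, 0.25, 0.375, giving H' = 1.49418 (working shown to 5 dp, full precision carried).
Station 2: N=153, proportions 0.06536, 0.11765, 0.11111, 0.08497, 0.0915, 0.07843, 0.10458, 0.0719, 0.08497, 0.07843, 0.11111, giving H' = 2.38081.
Difference = |1.49418 − 2.38081| = 0.88663, i.e. 0.887 to 3 decimal places.

0.887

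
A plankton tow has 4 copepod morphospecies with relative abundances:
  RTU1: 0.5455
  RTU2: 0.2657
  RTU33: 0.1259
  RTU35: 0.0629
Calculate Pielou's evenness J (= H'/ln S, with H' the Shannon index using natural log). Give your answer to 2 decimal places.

H' = −Σ pᵢ ln pᵢ = −((-0.3306) + (-0.3522) + (-0.2609) + (-0.1740)) = 1.1177 (working shown to 4 dp, full precision carried).
With S = 4 species, ln S = 1.3863, so J = 1.1177/1.3863 = 0.8062, i.e. 0.81 to 2 decimal places.

0.81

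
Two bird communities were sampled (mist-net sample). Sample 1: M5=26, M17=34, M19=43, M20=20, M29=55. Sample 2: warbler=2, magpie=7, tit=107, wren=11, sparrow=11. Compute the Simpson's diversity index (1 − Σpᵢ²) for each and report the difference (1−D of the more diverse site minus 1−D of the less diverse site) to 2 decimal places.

0.39

Sample 1: N=178, proportions 0.1461, 0.191, 0.2416, 0.1124, 0.309, giving 1−D = 0.7757 (working shown to 4 dp, full precision carried).
Sample 2: N=138, proportions 0.0145, 0.0507, 0.7754, 0.0797, 0.0797, giving 1−D = 0.3833.
Difference = |0.7757 − 0.3833| = 0.3924, i.e. 0.39 to 2 decimal places.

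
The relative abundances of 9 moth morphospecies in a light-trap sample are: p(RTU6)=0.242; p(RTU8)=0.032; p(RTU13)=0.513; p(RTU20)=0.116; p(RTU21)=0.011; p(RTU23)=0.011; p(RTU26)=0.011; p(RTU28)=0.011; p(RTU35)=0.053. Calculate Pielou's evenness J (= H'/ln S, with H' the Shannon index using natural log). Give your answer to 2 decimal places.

H' = −Σ pᵢ ln pᵢ = −((-0.3434) + (-0.1101) + (-0.3424) + (-0.2499) + (-0.0496) + (-0.0496) + (-0.0496) + (-0.0496) + (-0.1557)) = 1.3999 (working shown to 4 dp, full precision carried).
With S = 9 species, ln S = 2.1972, so J = 1.3999/2.1972 = 0.6371, i.e. 0.64 to 2 decimal places.

0.64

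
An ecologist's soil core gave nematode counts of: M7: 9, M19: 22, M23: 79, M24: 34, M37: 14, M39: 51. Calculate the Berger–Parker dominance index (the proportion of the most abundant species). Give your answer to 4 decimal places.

Total N = 9+22+79+34+14+51 = 209, so the proportions are 0.043062, 0.105263, 0.37799, 0.162679, 0.066986, 0.244019 (working shown to 6 dp, full precision carried).
The largest proportion is 0.37799, i.e. d = 0.3780 to 4 decimal places.

0.3780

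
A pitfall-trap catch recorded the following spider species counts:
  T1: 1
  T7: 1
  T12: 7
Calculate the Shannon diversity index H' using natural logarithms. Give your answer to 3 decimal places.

0.684

Total N = 1+1+7 = 9, so the proportions are 0.11111, 0.11111, 0.77778 (working shown to 5 dp, full precision carried).
Each pᵢ ln pᵢ term: 0.11111×(-2.19722)=-0.24414, 0.11111×(-2.19722)=-0.24414, 0.77778×(-0.25131)=-0.19547.
Sum = -0.68374, so H' = 0.684.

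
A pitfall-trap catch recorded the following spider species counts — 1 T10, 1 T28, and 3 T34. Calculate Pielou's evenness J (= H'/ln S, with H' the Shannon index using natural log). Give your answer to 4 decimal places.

0.8650

Total N = 1+1+3 = 5, so the proportions are 0.2, 0.2, 0.6 (working shown to 6 dp, full precision carried).
H' = −Σ pᵢ ln pᵢ = −((-0.321888) + (-0.321888) + (-0.306495)) = 0.950271.
With S = 3 species, ln S = 1.098612, so J = 0.950271/1.098612 = 0.864974, i.e. 0.8650 to 4 decimal places.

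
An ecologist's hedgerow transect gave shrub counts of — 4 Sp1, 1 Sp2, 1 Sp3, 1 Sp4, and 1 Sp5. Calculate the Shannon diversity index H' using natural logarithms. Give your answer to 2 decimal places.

1.39

Total N = 4+1+1+1+1 = 8, so the proportions are 0.5, 0.125, 0.125, 0.125, 0.125 (working shown to 4 dp, full precision carried).
Each pᵢ ln pᵢ term: 0.5×(-0.6931)=-0.3466, 0.125×(-2.0794)=-0.2599, 0.125×(-2.0794)=-0.2599, 0.125×(-2.0794)=-0.2599, 0.125×(-2.0794)=-0.2599.
Sum = -1.3863, so H' = 1.39.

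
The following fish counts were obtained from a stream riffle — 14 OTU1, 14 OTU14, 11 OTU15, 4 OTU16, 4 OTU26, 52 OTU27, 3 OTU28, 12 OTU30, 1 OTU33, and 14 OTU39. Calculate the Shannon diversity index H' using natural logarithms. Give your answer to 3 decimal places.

Total N = 14+14+11+4+4+52+3+12+1+14 = 129, so the proportions are 0.10853, 0.10853, 0.08527, 0.03101, 0.03101, 0.4031, 0.02326, 0.09302, 0.00775, 0.10853 (working shown to 5 dp, full precision carried).
Each pᵢ ln pᵢ term: 0.10853×(-2.22076)=-0.24101, 0.10853×(-2.22076)=-0.24101, 0.08527×(-2.46192)=-0.20993, 0.03101×(-3.47352)=-0.10771, 0.03101×(-3.47352)=-0.10771, 0.4031×(-0.90857)=-0.36624, 0.02326×(-3.76120)=-0.08747, 0.09302×(-2.37491)=-0.22092, 0.00775×(-4.85981)=-0.03767, 0.10853×(-2.22076)=-0.24101.
Sum = -1.86069, so H' = 1.861.

1.861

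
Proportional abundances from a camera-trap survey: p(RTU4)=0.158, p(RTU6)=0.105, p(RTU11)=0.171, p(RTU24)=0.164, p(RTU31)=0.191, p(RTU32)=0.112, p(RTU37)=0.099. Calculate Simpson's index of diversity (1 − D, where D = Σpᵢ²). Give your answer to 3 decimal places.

0.849

D = 0.158² + 0.105² + 0.171² + 0.164² + 0.191² + 0.112² + 0.099² = 0.02496 + 0.01102 + 0.02924 + 0.02690 + 0.03648 + 0.01254 + 0.00980 = 0.15095 (working shown to 5 dp, full precision carried).
So 1 − D = 0.84905, i.e. 0.849 to 3 decimal places.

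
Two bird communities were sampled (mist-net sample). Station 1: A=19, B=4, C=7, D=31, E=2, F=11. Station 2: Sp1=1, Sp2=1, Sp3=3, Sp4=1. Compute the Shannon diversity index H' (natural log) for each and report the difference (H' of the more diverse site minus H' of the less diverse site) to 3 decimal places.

0.233

Station 1: N=74, proportions 0.25676, 0.05405, 0.09459, 0.41892, 0.02703, 0.14865, giving H' = 1.47531 (working shown to 5 dp, full precision carried).
Station 2: N=6, proportions 0.16667, 0.16667, 0.5, 0.16667, giving H' = 1.24245.
Difference = |1.47531 − 1.24245| = 0.23286, i.e. 0.233 to 3 decimal places.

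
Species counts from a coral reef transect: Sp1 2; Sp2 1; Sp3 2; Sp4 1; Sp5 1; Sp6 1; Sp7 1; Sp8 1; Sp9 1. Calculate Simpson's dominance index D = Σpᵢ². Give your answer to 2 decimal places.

Total N = 2+1+2+1+1+1+1+1+1 = 11, so the proportions are 0.1818, 0.0909, 0.1818, 0.0909, 0.0909, 0.0909, 0.0909, 0.0909, 0.0909 (working shown to 4 dp, full precision carried).
D = 0.1818² + 0.0909² + 0.1818² + 0.0909² + 0.0909² + 0.0909² + 0.0909² + 0.0909² + 0.0909² = 0.0331 + 0.0083 + 0.0331 + 0.0083 + 0.0083 + 0.0083 + 0.0083 + 0.0083 + 0.0083 = 0.1240.
To 2 decimal places, D = 0.12.

0.12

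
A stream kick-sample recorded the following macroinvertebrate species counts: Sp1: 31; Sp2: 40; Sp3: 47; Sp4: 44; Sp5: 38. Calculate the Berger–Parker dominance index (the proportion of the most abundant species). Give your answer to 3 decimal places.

0.235

Total N = 31+40+47+44+38 = 200, so the proportions are 0.155, 0.2, 0.235, 0.22, 0.19 (working shown to 5 dp, full precision carried).
The largest proportion is 0.235, i.e. d = 0.235 to 3 decimal places.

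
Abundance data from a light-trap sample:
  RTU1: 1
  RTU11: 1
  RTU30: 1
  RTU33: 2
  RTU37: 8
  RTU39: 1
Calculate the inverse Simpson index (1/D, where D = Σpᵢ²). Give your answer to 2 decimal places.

Total N = 1+1+1+2+8+1 = 14, so the proportions are 0.07143, 0.07143, 0.07143, 0.14286, 0.57143, 0.07143 (working shown to 5 dp, full precision carried).
D = 0.07143² + 0.07143² + 0.07143² + 0.14286² + 0.57143² + 0.07143² = 0.00510 + 0.00510 + 0.00510 + 0.02041 + 0.32653 + 0.00510 = 0.36735.
So 1/D = 2.7222, i.e. 2.72 to 2 decimal places.

2.72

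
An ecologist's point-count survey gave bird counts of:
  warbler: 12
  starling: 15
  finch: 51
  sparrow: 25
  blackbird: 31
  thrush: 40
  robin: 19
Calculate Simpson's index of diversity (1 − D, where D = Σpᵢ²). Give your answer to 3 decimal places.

0.825

Total N = 12+15+51+25+31+40+19 = 193, so the proportions are 0.06218, 0.07772, 0.26425, 0.12953, 0.16062, 0.20725, 0.09845 (working shown to 5 dp, full precision carried).
D = 0.06218² + 0.07772² + 0.26425² + 0.12953² + 0.16062² + 0.20725² + 0.09845² = 0.00387 + 0.00604 + 0.06983 + 0.01678 + 0.02580 + 0.04295 + 0.00969 = 0.17496.
So 1 − D = 0.82504, i.e. 0.825 to 3 decimal places.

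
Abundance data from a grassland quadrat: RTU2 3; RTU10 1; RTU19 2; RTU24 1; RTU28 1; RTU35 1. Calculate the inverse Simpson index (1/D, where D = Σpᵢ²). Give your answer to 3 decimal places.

Total N = 3+1+2+1+1+1 = 9, so the proportions are 0.3333333, 0.1111111, 0.2222222, 0.1111111, 0.1111111, 0.1111111 (working shown to 7 dp, full precision carried).
D = 0.3333333² + 0.1111111² + 0.2222222² + 0.1111111² + 0.1111111² + 0.1111111² = 0.1111111 + 0.0123457 + 0.0493827 + 0.0123457 + 0.0123457 + 0.0123457 = 0.2098765.
So 1/D = 4.76471, i.e. 4.765 to 3 decimal places.

4.765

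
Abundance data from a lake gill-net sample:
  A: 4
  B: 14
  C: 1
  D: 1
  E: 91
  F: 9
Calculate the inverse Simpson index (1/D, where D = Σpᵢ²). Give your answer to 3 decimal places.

1.679

Total N = 4+14+1+1+91+9 = 120, so the proportions are 0.033333, 0.116667, 0.008333, 0.008333, 0.758333, 0.075 (working shown to 6 dp, full precision carried).
D = 0.033333² + 0.116667² + 0.008333² + 0.008333² + 0.758333² + 0.075² = 0.001111 + 0.013611 + 0.000069 + 0.000069 + 0.575069 + 0.005625 = 0.595556.
So 1/D = 1.67910, i.e. 1.679 to 3 decimal places.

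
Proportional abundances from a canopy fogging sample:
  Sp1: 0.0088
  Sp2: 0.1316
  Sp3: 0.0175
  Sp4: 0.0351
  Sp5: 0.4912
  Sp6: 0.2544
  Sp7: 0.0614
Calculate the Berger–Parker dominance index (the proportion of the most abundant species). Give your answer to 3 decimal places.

0.491

The largest proportion is 0.4912, i.e. d = 0.491 to 3 decimal places.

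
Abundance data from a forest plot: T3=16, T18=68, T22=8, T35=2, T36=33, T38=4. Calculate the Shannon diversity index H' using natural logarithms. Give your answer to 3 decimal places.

1.286

Total N = 16+68+8+2+33+4 = 131, so the proportions are 0.12214, 0.51908, 0.06107, 0.01527, 0.25191, 0.03053 (working shown to 5 dp, full precision carried).
Each pᵢ ln pᵢ term: 0.12214×(-2.10261)=-0.25681, 0.51908×(-0.65569)=-0.34036, 0.06107×(-2.79576)=-0.17073, 0.01527×(-4.18205)=-0.06385, 0.25191×(-1.37869)=-0.34730, 0.03053×(-3.48890)=-0.10653.
Sum = -1.28558, so H' = 1.286.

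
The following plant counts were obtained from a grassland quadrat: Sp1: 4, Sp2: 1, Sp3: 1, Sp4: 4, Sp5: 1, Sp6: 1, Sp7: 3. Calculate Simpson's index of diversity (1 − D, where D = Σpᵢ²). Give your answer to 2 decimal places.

0.80

Total N = 4+1+1+4+1+1+3 = 15, so the proportions are 0.2667, 0.0667, 0.0667, 0.2667, 0.0667, 0.0667, 0.2 (working shown to 4 dp, full precision carried).
D = 0.2667² + 0.0667² + 0.0667² + 0.2667² + 0.0667² + 0.0667² + 0.2² = 0.0711 + 0.0044 + 0.0044 + 0.0711 + 0.0044 + 0.0044 + 0.0400 = 0.2000.
So 1 − D = 0.8000, i.e. 0.80 to 2 decimal places.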